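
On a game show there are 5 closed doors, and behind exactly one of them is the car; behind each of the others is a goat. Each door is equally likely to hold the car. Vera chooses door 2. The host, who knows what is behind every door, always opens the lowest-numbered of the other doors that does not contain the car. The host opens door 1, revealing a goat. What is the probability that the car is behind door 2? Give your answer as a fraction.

Condition on the true location of the car.
If it is behind door 1 (prior 1/5): the host opened door 1, so this case is ruled out; weight (1/5)·0 = 0.
If it is behind any of doors 2, 3, 4, and 5 (prior 1/5 each): door 1 is the lowest-numbered option available, probability 1; weight (1/5)·1 = 1/5 each.
The weights sum to 4/5.
So P(the car behind door 2 | the host opened door 1) = (1/5) / (4/5) = 1/4.

1/4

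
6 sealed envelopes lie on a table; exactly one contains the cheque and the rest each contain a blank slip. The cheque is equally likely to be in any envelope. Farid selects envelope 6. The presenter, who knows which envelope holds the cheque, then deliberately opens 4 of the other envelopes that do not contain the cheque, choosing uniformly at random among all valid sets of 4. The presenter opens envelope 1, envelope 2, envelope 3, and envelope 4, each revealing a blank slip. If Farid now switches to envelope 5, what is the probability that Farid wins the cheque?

Consider each possible location of the cheque in turn.
If it is in any of envelopes 1, 2, 3, and 4 (prior 1/6 each): that envelope was opened and seen not to hold the prize — ruled out; weight (1/6)·0 = 0 each.
If it is in envelope 5 (prior 1/6): the presenter has no choice, probability 1; weight (1/6)·1 = 1/6.
If it is in envelope 6 (prior 1/6): the presenter has 5 equally likely choices, so probability 1/5; weight (1/6)·(1/5) = 1/30.
The weights sum to 1/5.
So P(the cheque in envelope 5 | the presenter opened envelope 1, envelope 2, envelope 3, and envelope 4) = (1/6) / (1/5) = 5/6.

5/6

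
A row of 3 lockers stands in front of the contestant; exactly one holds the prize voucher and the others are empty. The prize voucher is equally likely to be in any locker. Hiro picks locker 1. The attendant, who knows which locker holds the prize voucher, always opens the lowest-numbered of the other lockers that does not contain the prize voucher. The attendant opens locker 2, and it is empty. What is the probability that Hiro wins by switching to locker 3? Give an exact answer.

1/2

Apply Bayes' rule, conditioning on where the prize voucher actually is.
If it is in either of lockers 1 and 3 (prior 1/3 each): locker 2 is the lowest-numbered option available, probability 1; weight (1/3)·1 = 1/3 each.
If it is in locker 2 (prior 1/3): the attendant opened locker 2, so this case is ruled out; weight (1/3)·0 = 0.
The weights sum to 2/3.
So P(the prize voucher in locker 3 | the attendant opened locker 2) = (1/3) / (2/3) = 1/2.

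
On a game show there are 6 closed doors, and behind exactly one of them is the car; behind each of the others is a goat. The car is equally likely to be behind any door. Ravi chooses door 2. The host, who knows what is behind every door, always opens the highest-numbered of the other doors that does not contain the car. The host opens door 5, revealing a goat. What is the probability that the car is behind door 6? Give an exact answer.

Condition on the true location of the car.
If it is behind any of doors 1, 2, 3, and 4 (prior 1/6 each): the host would have opened door 6 instead, probability 0; weight (1/6)·0 = 0 each.
If it is behind door 5 (prior 1/6): the host opened door 5, so this case is ruled out; weight (1/6)·0 = 0.
If it is behind door 6 (prior 1/6): door 5 is the highest-numbered option available, probability 1; weight (1/6)·1 = 1/6.
The weights sum to 1/6.
So P(the car behind door 6 | the host opened door 5) = (1/6) / (1/6) = 1.

1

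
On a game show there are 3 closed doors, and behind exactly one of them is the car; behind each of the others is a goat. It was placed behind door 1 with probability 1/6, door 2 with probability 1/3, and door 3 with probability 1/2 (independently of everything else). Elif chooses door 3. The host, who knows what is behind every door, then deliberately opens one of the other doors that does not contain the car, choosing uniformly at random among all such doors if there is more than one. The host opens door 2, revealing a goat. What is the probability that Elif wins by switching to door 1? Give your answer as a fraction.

2/5

Consider each possible location of the car in turn.
If it is behind door 1 (prior 1/6): the host has no choice, probability 1; weight (1/6)·1 = 1/6.
If it is behind door 2 (prior 1/3): the host opened door 2, so this case is ruled out; weight (1/3)·0 = 0.
If it is behind door 3 (prior 1/2): the host has 2 equally likely choices, so probability 1/2; weight (1/2)·(1/2) = 1/4.
The weights sum to 5/12.
So P(the car behind door 1 | the host opened door 2) = (1/6) / (5/12) = 2/5.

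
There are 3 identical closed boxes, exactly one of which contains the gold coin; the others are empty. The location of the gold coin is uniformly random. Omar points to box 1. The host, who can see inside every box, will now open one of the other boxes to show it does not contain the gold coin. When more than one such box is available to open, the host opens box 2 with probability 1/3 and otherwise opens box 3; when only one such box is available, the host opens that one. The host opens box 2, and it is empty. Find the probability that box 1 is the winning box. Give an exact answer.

Consider each possible location of the gold coin in turn.
If it is in box 1 (prior 1/3): box 2 is available, opened with probability 1/3; weight (1/3)·(1/3) = 1/9.
If it is in box 2 (prior 1/3): the host opened box 2, so this case is ruled out; weight (1/3)·0 = 0.
If it is in box 3 (prior 1/3): only box 2 is available, probability 1; weight (1/3)·1 = 1/3.
The weights sum to 4/9.
So P(the gold coin in box 1 | the host opened box 2) = (1/9) / (4/9) = 1/4.

1/4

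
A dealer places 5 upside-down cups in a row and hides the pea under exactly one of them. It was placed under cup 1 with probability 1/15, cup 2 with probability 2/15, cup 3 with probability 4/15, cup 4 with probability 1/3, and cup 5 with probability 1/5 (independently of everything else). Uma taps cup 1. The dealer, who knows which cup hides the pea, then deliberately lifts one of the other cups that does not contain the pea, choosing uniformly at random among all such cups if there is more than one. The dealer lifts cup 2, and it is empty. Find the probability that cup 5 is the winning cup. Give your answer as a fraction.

4/17

Condition on the true location of the pea.
If it is under cup 1 (prior 1/15): the dealer has 4 equally likely choices, so probability 1/4; weight (1/15)·(1/4) = 1/60.
If it is under cup 2 (prior 2/15): the dealer opened cup 2, so this case is ruled out; weight (2/15)·0 = 0.
If it is under cup 3 (prior 4/15): the dealer has 3 equally likely choices, so probability 1/3; weight (4/15)·(1/3) = 4/45.
If it is under cup 4 (prior 1/3): the dealer has 3 equally likely choices, so probability 1/3; weight (1/3)·(1/3) = 1/9.
If it is under cup 5 (prior 1/5): the dealer has 3 equally likely choices, so probability 1/3; weight (1/5)·(1/3) = 1/15.
The weights sum to 17/60.
So P(the pea under cup 5 | the dealer opened cup 2) = (1/15) / (17/60) = 4/17.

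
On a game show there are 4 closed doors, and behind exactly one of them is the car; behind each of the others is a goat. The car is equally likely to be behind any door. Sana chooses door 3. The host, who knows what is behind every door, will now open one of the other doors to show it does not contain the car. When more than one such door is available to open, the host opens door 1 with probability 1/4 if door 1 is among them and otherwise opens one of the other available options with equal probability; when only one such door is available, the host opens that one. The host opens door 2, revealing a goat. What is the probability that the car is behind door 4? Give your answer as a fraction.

6/13

Consider each possible location of the car in turn.
If it is behind door 1 (prior 1/4): door 1 holds the prize so is unavailable; the host chooses uniformly among the 2 others, probability 1/2; weight (1/4)·(1/2) = 1/8.
If it is behind door 2 (prior 1/4): the host opened door 2, so this case is ruled out; weight (1/4)·0 = 0.
If it is behind door 3 (prior 1/4): door 1 is available but not opened; door 2 gets probability (1 − 1/4)/2 = 3/8; weight (1/4)·(3/8) = 3/32.
If it is behind door 4 (prior 1/4): door 1 is available but not opened, probability 3/4; weight (1/4)·(3/4) = 3/16.
The weights sum to 13/32.
So P(the car behind door 4 | the host opened door 2) = (3/16) / (13/32) = 6/13.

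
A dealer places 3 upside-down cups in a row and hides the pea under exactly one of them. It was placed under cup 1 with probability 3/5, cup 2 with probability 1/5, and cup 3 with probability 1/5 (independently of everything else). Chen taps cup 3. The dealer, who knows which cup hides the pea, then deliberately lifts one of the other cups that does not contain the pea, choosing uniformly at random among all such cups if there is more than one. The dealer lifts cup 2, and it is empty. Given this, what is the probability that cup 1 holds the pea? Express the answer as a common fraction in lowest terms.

6/7

Apply Bayes' rule, conditioning on where the pea actually is.
If it is under cup 1 (prior 3/5): the dealer has no choice, probability 1; weight (3/5)·1 = 3/5.
If it is under cup 2 (prior 1/5): the dealer opened cup 2, so this case is ruled out; weight (1/5)·0 = 0.
If it is under cup 3 (prior 1/5): the dealer has 2 equally likely choices, so probability 1/2; weight (1/5)·(1/2) = 1/10.
The weights sum to 7/10.
So P(the pea under cup 1 | the dealer opened cup 2) = (3/5) / (7/10) = 6/7.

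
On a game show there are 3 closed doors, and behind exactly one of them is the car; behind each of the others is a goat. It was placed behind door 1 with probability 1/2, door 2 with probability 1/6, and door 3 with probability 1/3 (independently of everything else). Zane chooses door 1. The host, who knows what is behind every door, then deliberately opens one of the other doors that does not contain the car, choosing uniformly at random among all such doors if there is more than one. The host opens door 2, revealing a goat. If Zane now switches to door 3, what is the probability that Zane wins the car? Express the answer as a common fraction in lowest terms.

4/7

Consider each possible location of the car in turn.
If it is behind door 1 (prior 1/2): the host has 2 equally likely choices, so probability 1/2; weight (1/2)·(1/2) = 1/4.
If it is behind door 2 (prior 1/6): the host opened door 2, so this case is ruled out; weight (1/6)·0 = 0.
If it is behind door 3 (prior 1/3): the host has no choice, probability 1; weight (1/3)·1 = 1/3.
The weights sum to 7/12.
So P(the car behind door 3 | the host opened door 2) = (1/3) / (7/12) = 4/7.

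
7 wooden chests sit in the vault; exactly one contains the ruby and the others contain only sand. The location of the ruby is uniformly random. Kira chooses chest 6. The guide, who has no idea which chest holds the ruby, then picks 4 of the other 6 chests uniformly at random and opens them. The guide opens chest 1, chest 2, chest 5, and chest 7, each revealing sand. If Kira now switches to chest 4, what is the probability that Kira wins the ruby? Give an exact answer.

Because the guide chose which chests to open without knowing where the ruby is, the choice is independent of the prize location. Learning that none of the 4 opened chests holds the ruby simply rules out those 4 locations and leaves the remaining 3 chests still equally likely by symmetry.
So P(the ruby in chest 4) = 1/3.

1/3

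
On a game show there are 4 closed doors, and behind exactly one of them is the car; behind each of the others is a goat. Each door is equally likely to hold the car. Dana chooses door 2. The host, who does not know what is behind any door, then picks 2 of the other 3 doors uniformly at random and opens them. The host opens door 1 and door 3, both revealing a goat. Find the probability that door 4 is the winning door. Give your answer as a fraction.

Apply Bayes' rule, conditioning on where the car actually is.
If it is behind either of doors 1 and 3 (prior 1/4 each): that door was opened and seen not to hold the prize — ruled out; weight (1/4)·0 = 0 each.
If it is behind either of doors 2 and 4 (prior 1/4 each): the host picks exactly this set with probability 1/3 regardless, and none is the prize; weight (1/4)·(1/3) = 1/12 each.
The weights sum to 1/6.
So P(the car behind door 4 | the host opened door 1 and door 3) = (1/12) / (1/6) = 1/2.

1/2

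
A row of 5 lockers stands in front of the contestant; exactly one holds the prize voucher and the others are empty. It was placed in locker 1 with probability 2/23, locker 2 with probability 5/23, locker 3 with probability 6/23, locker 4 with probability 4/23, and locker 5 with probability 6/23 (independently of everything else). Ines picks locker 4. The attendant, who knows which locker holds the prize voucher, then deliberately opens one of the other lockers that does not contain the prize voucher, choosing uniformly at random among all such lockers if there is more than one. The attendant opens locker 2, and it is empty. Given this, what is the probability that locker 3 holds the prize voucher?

6/17

Apply Bayes' rule, conditioning on where the prize voucher actually is.
If it is in locker 1 (prior 2/23): the attendant has 3 equally likely choices, so probability 1/3; weight (2/23)·(1/3) = 2/69.
If it is in locker 2 (prior 5/23): the attendant opened locker 2, so this case is ruled out; weight (5/23)·0 = 0.
If it is in either of lockers 3 and 5 (prior 6/23 each): the attendant has 3 equally likely choices, so probability 1/3; weight (6/23)·(1/3) = 2/23 each.
If it is in locker 4 (prior 4/23): the attendant has 4 equally likely choices, so probability 1/4; weight (4/23)·(1/4) = 1/23.
The weights sum to 17/69.
So P(the prize voucher in locker 3 | the attendant opened locker 2) = (2/23) / (17/69) = 6/17.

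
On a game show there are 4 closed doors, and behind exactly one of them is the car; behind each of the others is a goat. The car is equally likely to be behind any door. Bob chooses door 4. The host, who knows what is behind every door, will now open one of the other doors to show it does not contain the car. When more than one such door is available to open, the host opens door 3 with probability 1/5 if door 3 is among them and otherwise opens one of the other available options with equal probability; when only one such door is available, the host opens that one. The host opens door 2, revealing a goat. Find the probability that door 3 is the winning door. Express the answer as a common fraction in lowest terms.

5/17

Condition on the true location of the car.
If it is behind door 1 (prior 1/4): door 3 is available but not opened, probability 4/5; weight (1/4)·(4/5) = 1/5.
If it is behind door 2 (prior 1/4): the host opened door 2, so this case is ruled out; weight (1/4)·0 = 0.
If it is behind door 3 (prior 1/4): door 3 holds the prize so is unavailable; the host chooses uniformly among the 2 others, probability 1/2; weight (1/4)·(1/2) = 1/8.
If it is behind door 4 (prior 1/4): door 3 is available but not opened; door 2 gets probability (1 − 1/5)/2 = 2/5; weight (1/4)·(2/5) = 1/10.
The weights sum to 17/40.
So P(the car behind door 3 | the host opened door 2) = (1/8) / (17/40) = 5/17.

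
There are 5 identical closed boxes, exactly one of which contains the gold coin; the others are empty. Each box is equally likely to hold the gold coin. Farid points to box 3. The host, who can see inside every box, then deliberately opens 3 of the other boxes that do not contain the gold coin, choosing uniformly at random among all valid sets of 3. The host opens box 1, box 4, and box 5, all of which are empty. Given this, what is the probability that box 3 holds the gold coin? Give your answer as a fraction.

1/5

Consider each possible location of the gold coin in turn.
If it is in any of boxes 1, 4, and 5 (prior 1/5 each): that box was opened and seen not to hold the prize — ruled out; weight (1/5)·0 = 0 each.
If it is in box 2 (prior 1/5): the host has no choice, probability 1; weight (1/5)·1 = 1/5.
If it is in box 3 (prior 1/5): the host has 4 equally likely choices, so probability 1/4; weight (1/5)·(1/4) = 1/20.
The weights sum to 1/4.
So P(the gold coin in box 3 | the host opened box 1, box 4, and box 5) = (1/20) / (1/4) = 1/5.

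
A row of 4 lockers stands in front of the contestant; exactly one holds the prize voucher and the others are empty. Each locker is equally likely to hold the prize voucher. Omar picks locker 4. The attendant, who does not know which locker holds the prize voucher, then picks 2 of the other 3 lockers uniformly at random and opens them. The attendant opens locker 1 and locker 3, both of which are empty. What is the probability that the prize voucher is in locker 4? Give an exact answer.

Apply Bayes' rule, conditioning on where the prize voucher actually is.
If it is in either of lockers 1 and 3 (prior 1/4 each): that locker was opened and seen not to hold the prize — ruled out; weight (1/4)·0 = 0 each.
If it is in either of lockers 2 and 4 (prior 1/4 each): the attendant picks exactly this set with probability 1/3 regardless, and none is the prize; weight (1/4)·(1/3) = 1/12 each.
The weights sum to 1/6.
So P(the prize voucher in locker 4 | the attendant opened locker 1 and locker 3) = (1/12) / (1/6) = 1/2.

1/2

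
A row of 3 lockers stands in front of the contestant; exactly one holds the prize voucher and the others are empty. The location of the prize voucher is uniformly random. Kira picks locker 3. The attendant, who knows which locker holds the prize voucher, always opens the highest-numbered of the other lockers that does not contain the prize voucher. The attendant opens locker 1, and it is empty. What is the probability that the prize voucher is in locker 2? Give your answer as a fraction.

1

Apply Bayes' rule, conditioning on where the prize voucher actually is.
If it is in locker 1 (prior 1/3): the attendant opened locker 1, so this case is ruled out; weight (1/3)·0 = 0.
If it is in locker 2 (prior 1/3): locker 1 is the highest-numbered option available, probability 1; weight (1/3)·1 = 1/3.
If it is in locker 3 (prior 1/3): the attendant would have opened locker 2 instead, probability 0; weight (1/3)·0 = 0.
The weights sum to 1/3.
So P(the prize voucher in locker 2 | the attendant opened locker 1) = (1/3) / (1/3) = 1.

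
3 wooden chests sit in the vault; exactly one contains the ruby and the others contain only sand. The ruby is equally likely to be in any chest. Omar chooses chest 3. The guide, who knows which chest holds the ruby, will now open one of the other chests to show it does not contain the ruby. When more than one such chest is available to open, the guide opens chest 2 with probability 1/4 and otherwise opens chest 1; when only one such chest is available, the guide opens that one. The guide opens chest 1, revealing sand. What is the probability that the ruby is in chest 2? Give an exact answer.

4/7

Condition on the true location of the ruby.
If it is in chest 1 (prior 1/3): the guide opened chest 1, so this case is ruled out; weight (1/3)·0 = 0.
If it is in chest 2 (prior 1/3): only chest 1 is available, probability 1; weight (1/3)·1 = 1/3.
If it is in chest 3 (prior 1/3): chest 2 is available but not opened, probability 3/4; weight (1/3)·(3/4) = 1/4.
The weights sum to 7/12.
So P(the ruby in chest 2 | the guide opened chest 1) = (1/3) / (7/12) = 4/7.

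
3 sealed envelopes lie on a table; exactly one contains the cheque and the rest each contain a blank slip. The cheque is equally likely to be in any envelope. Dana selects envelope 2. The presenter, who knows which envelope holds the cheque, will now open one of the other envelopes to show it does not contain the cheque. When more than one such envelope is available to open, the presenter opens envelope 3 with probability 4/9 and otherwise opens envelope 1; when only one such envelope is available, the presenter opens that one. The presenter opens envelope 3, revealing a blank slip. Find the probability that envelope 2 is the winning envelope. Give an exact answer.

4/13

Apply Bayes' rule, conditioning on where the cheque actually is.
If it is in envelope 1 (prior 1/3): only envelope 3 is available, probability 1; weight (1/3)·1 = 1/3.
If it is in envelope 2 (prior 1/3): envelope 3 is available, opened with probability 4/9; weight (1/3)·(4/9) = 4/27.
If it is in envelope 3 (prior 1/3): the presenter opened envelope 3, so this case is ruled out; weight (1/3)·0 = 0.
The weights sum to 13/27.
So P(the cheque in envelope 2 | the presenter opened envelope 3) = (4/27) / (13/27) = 4/13.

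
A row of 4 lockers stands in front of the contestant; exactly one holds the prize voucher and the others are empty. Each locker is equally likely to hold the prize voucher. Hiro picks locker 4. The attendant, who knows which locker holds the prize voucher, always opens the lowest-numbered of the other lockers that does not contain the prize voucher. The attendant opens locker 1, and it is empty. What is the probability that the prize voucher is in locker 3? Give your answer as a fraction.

Condition on the true location of the prize voucher.
If it is in locker 1 (prior 1/4): the attendant opened locker 1, so this case is ruled out; weight (1/4)·0 = 0.
If it is in any of lockers 2, 3, and 4 (prior 1/4 each): locker 1 is the lowest-numbered option available, probability 1; weight (1/4)·1 = 1/4 each.
The weights sum to 3/4.
So P(the prize voucher in locker 3 | the attendant opened locker 1) = (1/4) / (3/4) = 1/3.

1/3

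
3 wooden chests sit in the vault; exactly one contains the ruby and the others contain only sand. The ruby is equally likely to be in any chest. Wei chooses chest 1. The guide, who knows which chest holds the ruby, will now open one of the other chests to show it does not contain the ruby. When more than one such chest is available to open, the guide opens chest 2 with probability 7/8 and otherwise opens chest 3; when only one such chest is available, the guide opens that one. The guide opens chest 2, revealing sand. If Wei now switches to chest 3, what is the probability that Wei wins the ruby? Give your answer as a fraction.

Consider each possible location of the ruby in turn.
If it is in chest 1 (prior 1/3): chest 2 is available, opened with probability 7/8; weight (1/3)·(7/8) = 7/24.
If it is in chest 2 (prior 1/3): the guide opened chest 2, so this case is ruled out; weight (1/3)·0 = 0.
If it is in chest 3 (prior 1/3): only chest 2 is available, probability 1; weight (1/3)·1 = 1/3.
The weights sum to 5/8.
So P(the ruby in chest 3 | the guide opened chest 2) = (1/3) / (5/8) = 8/15.

8/15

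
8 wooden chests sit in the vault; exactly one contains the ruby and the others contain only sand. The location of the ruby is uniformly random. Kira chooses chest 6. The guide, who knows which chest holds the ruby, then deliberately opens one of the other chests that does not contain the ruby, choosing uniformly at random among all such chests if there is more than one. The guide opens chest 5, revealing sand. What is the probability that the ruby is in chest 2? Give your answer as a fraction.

7/48

Consider each possible location of the ruby in turn.
If it is in any of chests 1, 2, 3, 4, 7, and 8 (prior 1/8 each): the guide has 6 equally likely choices, so probability 1/6; weight (1/8)·(1/6) = 1/48 each.
If it is in chest 5 (prior 1/8): the guide opened chest 5, so this case is ruled out; weight (1/8)·0 = 0.
If it is in chest 6 (prior 1/8): the guide has 7 equally likely choices, so probability 1/7; weight (1/8)·(1/7) = 1/56.
The weights sum to 1/7.
So P(the ruby in chest 2 | the guide opened chest 5) = (1/48) / (1/7) = 7/48.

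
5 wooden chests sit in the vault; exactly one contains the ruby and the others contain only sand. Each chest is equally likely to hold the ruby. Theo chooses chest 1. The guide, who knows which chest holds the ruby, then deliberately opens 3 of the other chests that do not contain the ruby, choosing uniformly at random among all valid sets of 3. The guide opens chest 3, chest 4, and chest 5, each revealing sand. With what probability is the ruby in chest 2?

Consider each possible location of the ruby in turn.
If it is in chest 1 (prior 1/5): the guide has 4 equally likely choices, so probability 1/4; weight (1/5)·(1/4) = 1/20.
If it is in chest 2 (prior 1/5): the guide has no choice, probability 1; weight (1/5)·1 = 1/5.
If it is in any of chests 3, 4, and 5 (prior 1/5 each): that chest was opened and seen not to hold the prize — ruled out; weight (1/5)·0 = 0 each.
The weights sum to 1/4.
So P(the ruby in chest 2 | the guide opened chest 3, chest 4, and chest 5) = (1/5) / (1/4) = 4/5.

4/5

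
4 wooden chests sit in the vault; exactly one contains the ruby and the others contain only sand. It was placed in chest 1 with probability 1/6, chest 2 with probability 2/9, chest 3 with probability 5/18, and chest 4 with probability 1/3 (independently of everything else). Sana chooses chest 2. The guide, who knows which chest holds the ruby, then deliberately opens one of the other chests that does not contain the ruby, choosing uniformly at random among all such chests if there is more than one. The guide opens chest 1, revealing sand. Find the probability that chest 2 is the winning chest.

Condition on the true location of the ruby.
If it is in chest 1 (prior 1/6): the guide opened chest 1, so this case is ruled out; weight (1/6)·0 = 0.
If it is in chest 2 (prior 2/9): the guide has 3 equally likely choices, so probability 1/3; weight (2/9)·(1/3) = 2/27.
If it is in chest 3 (prior 5/18): the guide has 2 equally likely choices, so probability 1/2; weight (5/18)·(1/2) = 5/36.
If it is in chest 4 (prior 1/3): the guide has 2 equally likely choices, so probability 1/2; weight (1/3)·(1/2) = 1/6.
The weights sum to 41/108.
So P(the ruby in chest 2 | the guide opened chest 1) = (2/27) / (41/108) = 8/41.

8/41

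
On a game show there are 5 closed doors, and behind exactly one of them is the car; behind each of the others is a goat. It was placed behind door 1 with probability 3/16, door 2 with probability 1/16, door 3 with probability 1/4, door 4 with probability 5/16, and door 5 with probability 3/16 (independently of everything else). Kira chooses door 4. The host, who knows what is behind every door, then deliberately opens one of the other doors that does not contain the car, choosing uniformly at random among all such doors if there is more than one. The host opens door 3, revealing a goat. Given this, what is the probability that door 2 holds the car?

Consider each possible location of the car in turn.
If it is behind either of doors 1 and 5 (prior 3/16 each): the host has 3 equally likely choices, so probability 1/3; weight (3/16)·(1/3) = 1/16 each.
If it is behind door 2 (prior 1/16): the host has 3 equally likely choices, so probability 1/3; weight (1/16)·(1/3) = 1/48.
If it is behind door 3 (prior 1/4): the host opened door 3, so this case is ruled out; weight (1/4)·0 = 0.
If it is behind door 4 (prior 5/16): the host has 4 equally likely choices, so probability 1/4; weight (5/16)·(1/4) = 5/64.
The weights sum to 43/192.
So P(the car behind door 2 | the host opened door 3) = (1/48) / (43/192) = 4/43.

4/43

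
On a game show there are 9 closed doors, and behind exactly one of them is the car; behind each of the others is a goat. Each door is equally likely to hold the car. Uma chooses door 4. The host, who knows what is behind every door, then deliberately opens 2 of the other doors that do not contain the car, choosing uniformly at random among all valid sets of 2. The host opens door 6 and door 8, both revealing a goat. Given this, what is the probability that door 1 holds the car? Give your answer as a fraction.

4/27

Condition on the true location of the car.
If it is behind any of doors 1, 2, 3, 5, 7, and 9 (prior 1/9 each): the host has 21 equally likely choices, so probability 1/21; weight (1/9)·(1/21) = 1/189 each.
If it is behind door 4 (prior 1/9): the host has 28 equally likely choices, so probability 1/28; weight (1/9)·(1/28) = 1/252.
If it is behind either of doors 6 and 8 (prior 1/9 each): that door was opened and seen not to hold the prize — ruled out; weight (1/9)·0 = 0 each.
The weights sum to 1/28.
So P(the car behind door 1 | the host opened door 6 and door 8) = (1/189) / (1/28) = 4/27.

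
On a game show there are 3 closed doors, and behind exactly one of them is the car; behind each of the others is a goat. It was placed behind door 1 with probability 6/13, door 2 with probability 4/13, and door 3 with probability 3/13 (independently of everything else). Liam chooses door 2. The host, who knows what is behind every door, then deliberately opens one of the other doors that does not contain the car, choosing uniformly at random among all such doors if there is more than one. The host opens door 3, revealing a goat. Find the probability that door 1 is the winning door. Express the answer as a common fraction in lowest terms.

3/4

Consider each possible location of the car in turn.
If it is behind door 1 (prior 6/13): the host has no choice, probability 1; weight (6/13)·1 = 6/13.
If it is behind door 2 (prior 4/13): the host has 2 equally likely choices, so probability 1/2; weight (4/13)·(1/2) = 2/13.
If it is behind door 3 (prior 3/13): the host opened door 3, so this case is ruled out; weight (3/13)·0 = 0.
The weights sum to 8/13.
So P(the car behind door 1 | the host opened door 3) = (6/13) / (8/13) = 3/4.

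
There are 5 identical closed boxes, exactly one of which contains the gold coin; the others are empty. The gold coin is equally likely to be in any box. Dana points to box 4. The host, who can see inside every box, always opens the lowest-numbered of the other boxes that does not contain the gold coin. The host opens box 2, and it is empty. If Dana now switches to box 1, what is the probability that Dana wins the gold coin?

1

Apply Bayes' rule, conditioning on where the gold coin actually is.
If it is in box 1 (prior 1/5): box 2 is the lowest-numbered option available, probability 1; weight (1/5)·1 = 1/5.
If it is in box 2 (prior 1/5): the host opened box 2, so this case is ruled out; weight (1/5)·0 = 0.
If it is in any of boxes 3, 4, and 5 (prior 1/5 each): the host would have opened box 1 instead, probability 0; weight (1/5)·0 = 0 each.
The weights sum to 1/5.
So P(the gold coin in box 1 | the host opened box 2) = (1/5) / (1/5) = 1.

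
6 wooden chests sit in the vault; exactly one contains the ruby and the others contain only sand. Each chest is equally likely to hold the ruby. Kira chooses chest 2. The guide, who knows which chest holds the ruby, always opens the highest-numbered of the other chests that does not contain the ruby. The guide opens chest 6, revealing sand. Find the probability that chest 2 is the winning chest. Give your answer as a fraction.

1/5

Consider each possible location of the ruby in turn.
If it is in any of chests 1, 2, 3, 4, and 5 (prior 1/6 each): chest 6 is the highest-numbered option available, probability 1; weight (1/6)·1 = 1/6 each.
If it is in chest 6 (prior 1/6): the guide opened chest 6, so this case is ruled out; weight (1/6)·0 = 0.
The weights sum to 5/6.
So P(the ruby in chest 2 | the guide opened chest 6) = (1/6) / (5/6) = 1/5.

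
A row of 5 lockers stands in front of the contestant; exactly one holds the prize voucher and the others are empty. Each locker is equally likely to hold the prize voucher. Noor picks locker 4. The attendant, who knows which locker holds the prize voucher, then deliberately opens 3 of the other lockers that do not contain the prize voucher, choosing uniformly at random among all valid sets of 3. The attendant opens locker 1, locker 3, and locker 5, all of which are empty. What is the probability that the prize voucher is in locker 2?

Consider each possible location of the prize voucher in turn.
If it is in any of lockers 1, 3, and 5 (prior 1/5 each): that locker was opened and seen not to hold the prize — ruled out; weight (1/5)·0 = 0 each.
If it is in locker 2 (prior 1/5): the attendant has no choice, probability 1; weight (1/5)·1 = 1/5.
If it is in locker 4 (prior 1/5): the attendant has 4 equally likely choices, so probability 1/4; weight (1/5)·(1/4) = 1/20.
The weights sum to 1/4.
So P(the prize voucher in locker 2 | the attendant opened locker 1, locker 3, and locker 5) = (1/5) / (1/4) = 4/5.

4/5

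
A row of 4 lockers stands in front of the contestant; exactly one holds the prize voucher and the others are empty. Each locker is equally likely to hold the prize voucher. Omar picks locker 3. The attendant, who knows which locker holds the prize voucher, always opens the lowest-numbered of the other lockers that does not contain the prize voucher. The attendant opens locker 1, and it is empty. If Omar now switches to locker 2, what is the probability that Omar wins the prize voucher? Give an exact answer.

Apply Bayes' rule, conditioning on where the prize voucher actually is.
If it is in locker 1 (prior 1/4): the attendant opened locker 1, so this case is ruled out; weight (1/4)·0 = 0.
If it is in any of lockers 2, 3, and 4 (prior 1/4 each): locker 1 is the lowest-numbered option available, probability 1; weight (1/4)·1 = 1/4 each.
The weights sum to 3/4.
So P(the prize voucher in locker 2 | the attendant opened locker 1) = (1/4) / (3/4) = 1/3.

1/3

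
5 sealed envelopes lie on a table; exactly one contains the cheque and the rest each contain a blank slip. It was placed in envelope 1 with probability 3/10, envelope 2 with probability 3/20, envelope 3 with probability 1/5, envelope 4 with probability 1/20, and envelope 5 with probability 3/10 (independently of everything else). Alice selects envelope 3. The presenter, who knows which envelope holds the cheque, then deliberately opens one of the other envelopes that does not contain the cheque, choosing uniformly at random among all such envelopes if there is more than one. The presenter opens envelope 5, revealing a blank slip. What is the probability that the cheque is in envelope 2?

3/13

Apply Bayes' rule, conditioning on where the cheque actually is.
If it is in envelope 1 (prior 3/10): the presenter has 3 equally likely choices, so probability 1/3; weight (3/10)·(1/3) = 1/10.
If it is in envelope 2 (prior 3/20): the presenter has 3 equally likely choices, so probability 1/3; weight (3/20)·(1/3) = 1/20.
If it is in envelope 3 (prior 1/5): the presenter has 4 equally likely choices, so probability 1/4; weight (1/5)·(1/4) = 1/20.
If it is in envelope 4 (prior 1/20): the presenter has 3 equally likely choices, so probability 1/3; weight (1/20)·(1/3) = 1/60.
If it is in envelope 5 (prior 3/10): the presenter opened envelope 5, so this case is ruled out; weight (3/10)·0 = 0.
The weights sum to 13/60.
So P(the cheque in envelope 2 | the presenter opened envelope 5) = (1/20) / (13/60) = 3/13.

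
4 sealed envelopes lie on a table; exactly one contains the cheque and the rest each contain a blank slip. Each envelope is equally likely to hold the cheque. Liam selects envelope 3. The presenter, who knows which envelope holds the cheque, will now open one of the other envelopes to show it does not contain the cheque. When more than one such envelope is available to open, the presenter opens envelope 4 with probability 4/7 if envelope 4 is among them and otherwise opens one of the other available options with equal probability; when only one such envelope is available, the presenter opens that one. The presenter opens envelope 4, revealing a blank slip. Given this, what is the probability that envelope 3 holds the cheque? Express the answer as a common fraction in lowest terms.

1/3

Consider each possible location of the cheque in turn.
If it is in any of envelopes 1, 2, and 3 (prior 1/4 each): envelope 4 is available, opened with probability 4/7; weight (1/4)·(4/7) = 1/7 each.
If it is in envelope 4 (prior 1/4): the presenter opened envelope 4, so this case is ruled out; weight (1/4)·0 = 0.
The weights sum to 3/7.
So P(the cheque in envelope 3 | the presenter opened envelope 4) = (1/7) / (3/7) = 1/3.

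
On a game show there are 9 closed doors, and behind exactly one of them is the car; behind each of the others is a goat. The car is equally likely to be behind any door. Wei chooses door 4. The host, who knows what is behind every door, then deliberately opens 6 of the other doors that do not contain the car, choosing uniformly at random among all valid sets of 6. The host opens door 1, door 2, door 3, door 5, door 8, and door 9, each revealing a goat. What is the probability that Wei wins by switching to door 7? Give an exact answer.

4/9

Apply Bayes' rule, conditioning on where the car actually is.
If it is behind any of doors 1, 2, 3, 5, 8, and 9 (prior 1/9 each): that door was opened and seen not to hold the prize — ruled out; weight (1/9)·0 = 0 each.
If it is behind door 4 (prior 1/9): the host has 28 equally likely choices, so probability 1/28; weight (1/9)·(1/28) = 1/252.
If it is behind either of doors 6 and 7 (prior 1/9 each): the host has 7 equally likely choices, so probability 1/7; weight (1/9)·(1/7) = 1/63 each.
The weights sum to 1/28.
So P(the car behind door 7 | the host opened door 1, door 2, door 3, door 5, door 8, and door 9) = (1/63) / (1/28) = 4/9.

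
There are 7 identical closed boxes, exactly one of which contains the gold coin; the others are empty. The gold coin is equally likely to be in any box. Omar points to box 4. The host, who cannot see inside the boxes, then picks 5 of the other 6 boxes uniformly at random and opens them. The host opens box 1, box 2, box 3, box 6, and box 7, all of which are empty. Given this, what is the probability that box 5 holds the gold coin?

Because the host chose which boxes to open without knowing where the gold coin is, the choice is independent of the prize location. Learning that none of the 5 opened boxes holds the gold coin simply rules out those 5 locations and leaves the remaining 2 boxes still equally likely by symmetry.
So P(the gold coin in box 5) = 1/2.

1/2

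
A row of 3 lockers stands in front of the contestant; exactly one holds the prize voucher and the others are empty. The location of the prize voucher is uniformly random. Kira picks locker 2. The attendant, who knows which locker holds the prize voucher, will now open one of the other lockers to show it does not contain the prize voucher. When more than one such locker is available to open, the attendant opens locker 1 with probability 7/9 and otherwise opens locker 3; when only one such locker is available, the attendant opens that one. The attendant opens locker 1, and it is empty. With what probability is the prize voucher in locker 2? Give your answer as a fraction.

7/16

Apply Bayes' rule, conditioning on where the prize voucher actually is.
If it is in locker 1 (prior 1/3): the attendant opened locker 1, so this case is ruled out; weight (1/3)·0 = 0.
If it is in locker 2 (prior 1/3): locker 1 is available, opened with probability 7/9; weight (1/3)·(7/9) = 7/27.
If it is in locker 3 (prior 1/3): only locker 1 is available, probability 1; weight (1/3)·1 = 1/3.
The weights sum to 16/27.
So P(the prize voucher in locker 2 | the attendant opened locker 1) = (7/27) / (16/27) = 7/16.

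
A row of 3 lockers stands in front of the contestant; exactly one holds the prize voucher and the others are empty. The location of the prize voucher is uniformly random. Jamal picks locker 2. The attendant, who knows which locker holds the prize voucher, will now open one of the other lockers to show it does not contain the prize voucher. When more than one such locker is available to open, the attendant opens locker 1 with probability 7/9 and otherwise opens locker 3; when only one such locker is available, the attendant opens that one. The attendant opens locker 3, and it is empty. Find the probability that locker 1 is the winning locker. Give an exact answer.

9/11

Condition on the true location of the prize voucher.
If it is in locker 1 (prior 1/3): only locker 3 is available, probability 1; weight (1/3)·1 = 1/3.
If it is in locker 2 (prior 1/3): locker 1 is available but not opened, probability 2/9; weight (1/3)·(2/9) = 2/27.
If it is in locker 3 (prior 1/3): the attendant opened locker 3, so this case is ruled out; weight (1/3)·0 = 0.
The weights sum to 11/27.
So P(the prize voucher in locker 1 | the attendant opened locker 3) = (1/3) / (11/27) = 9/11.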